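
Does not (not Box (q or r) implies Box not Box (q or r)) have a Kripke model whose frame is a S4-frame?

1. not (not Box (q or r) implies Box not Box (q or r)), u
2. not Box (q or r), u
3. not Box not Box (q or r), u
4. not (q or r), v
5. not q, v
6. not r, v
7. Box (q or r), w
8. q or r, w
9. r, w
Accessibility: uRu, uRv, uRw, vRv, wRw

Satisfiable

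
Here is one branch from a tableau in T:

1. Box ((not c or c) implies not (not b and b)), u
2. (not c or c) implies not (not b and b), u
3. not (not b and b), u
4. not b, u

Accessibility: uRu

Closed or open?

No, open

There is no literal clash: for every atom and world, at most one sign appears.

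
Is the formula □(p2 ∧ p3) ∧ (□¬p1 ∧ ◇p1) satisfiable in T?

1. □(p2 ∧ p3) ∧ (□¬p1 ∧ ◇p1), u
2. □(p2 ∧ p3), u   [∧-rule on 1]
3. □¬p1 ∧ ◇p1, u   [∧-rule on 1]
4. □¬p1, u   [∧-rule on 3]
5. ◇p1, u   [∧-rule on 3]
6. p2 ∧ p3, u   [□-rule on 2 via uRu]
7. p2, u   [∧-rule on 6]
8. p3, u   [∧-rule on 6]
9. ¬p1, u   [□-rule on 4 via uRu]
10. p1, v   [◇-rule on 5: fresh world v, uRv]
11. p2 ∧ p3, v   [□-rule on 2 via uRv]
12. p2, v   [∧-rule on 11]
13. p3, v   [∧-rule on 11]
14. ¬p1, v   [□-rule on 4 via uRv]
Accessibility: uRu, uRv, vRv
Branch closes: p1 and ¬p1 both at v.
(One branch shown.) All branches close.

Unsatisfiable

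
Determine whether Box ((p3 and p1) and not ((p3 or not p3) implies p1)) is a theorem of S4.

Tableau for the negation not Box ((p3 and p1) and not ((p3 or not p3) implies p1)):
1. not Box ((p3 and p1) and not ((p3 or not p3) implies p1)), 0
2. not ((p3 and p1) and not ((p3 or not p3) implies p1)), 1
3. (p3 or not p3) implies p1, 1
4. p1, 1
Accessibility: 0R0, 0R1, 1R1
The negation has an open branch (countermodel exists).

Invalid (countermodel exists)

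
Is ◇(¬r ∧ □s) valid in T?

No, not valid

Tableau for the negation ¬◇(¬r ∧ □s):
1. ¬◇(¬r ∧ □s), w0
2. ¬(¬r ∧ □s), w0
3. ¬□s, w0
4. ¬s, w1
5. ¬(¬r ∧ □s), w1
6. ¬□s, w1
7. ¬s, w2
Accessibility: w0Rw0, w0Rw1, w1Rw1, w1Rw2, w2Rw2
The negation has an open branch (countermodel exists).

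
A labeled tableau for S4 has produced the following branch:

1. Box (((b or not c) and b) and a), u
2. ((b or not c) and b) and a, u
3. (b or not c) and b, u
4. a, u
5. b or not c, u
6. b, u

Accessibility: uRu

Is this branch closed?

Not closed

No world carries both an atom and its negation.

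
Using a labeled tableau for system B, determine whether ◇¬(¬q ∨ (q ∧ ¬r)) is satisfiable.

Yes, satisfiable

1. ◇¬(¬q ∨ (q ∧ ¬r)), w0
2. ¬(¬q ∨ (q ∧ ¬r)), w1
3. q, w1
4. ¬(q ∧ ¬r), w1
5. r, w1
Accessibility: w0Rw0, w0Rw1, w1Rw0, w1Rw1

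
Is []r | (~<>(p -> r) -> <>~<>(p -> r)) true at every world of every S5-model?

Tableau for the negation ~([]r | (~<>(p -> r) -> <>~<>(p -> r))):
1. ~([]r | (~<>(p -> r) -> <>~<>(p -> r))), u
2. ~[]r, u
3. ~(~<>(p -> r) -> <>~<>(p -> r)), u
4. ~<>(p -> r), u
5. ~<>~<>(p -> r), u
6. ~(p -> r), u
7. p, u
8. ~r, u
9. <>(p -> r), u
10. ~r, v
11. ~(p -> r), v
12. p, v
13. <>(p -> r), v
14. p -> r, w
15. ~(p -> r), w
16. p, w
17. ~r, w
18. <>(p -> r), w
19. r, w
Accessibility: uRu, uRv, uRw, vRu, vRv, vRw, wRu, wRv, wRw
Branch closes: r and ~r both at w.
All branches of the negation close; one closing branch shown above.

Valid in S5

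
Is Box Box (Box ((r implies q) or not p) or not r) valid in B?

No, not valid

Tableau for the negation not Box Box (Box ((r implies q) or not p) or not r):
1. not Box Box (Box ((r implies q) or not p) or not r), u
2. not Box (Box ((r implies q) or not p) or not r), v   [neg-Box-rule on 1: fresh world v, uRv]
3. not (Box ((r implies q) or not p) or not r), w   [neg-Box-rule on 2: fresh world w, vRw]
4. not Box ((r implies q) or not p), w   [neg-or-rule on 3]
5. r, w   [neg-or-rule on 3]
6. not ((r implies q) or not p), x   [neg-Box-rule on 4: fresh world x, wRx]
7. not (r implies q), x   [neg-or-rule on 6]
8. p, x   [neg-or-rule on 6]
9. r, x   [neg-implies-rule on 7]
10. not q, x   [neg-implies-rule on 7]
Accessibility: uRu, uRv, vRu, vRv, vRw, wRv, wRw, wRx, xRw, xRx
The negation has an open branch (countermodel exists).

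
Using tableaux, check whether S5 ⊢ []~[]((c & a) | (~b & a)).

Tableau for the negation ~[]~[]((c & a) | (~b & a)):
1. ~[]~[]((c & a) | (~b & a)), u
2. []((c & a) | (~b & a)), v   [~[]-rule on 1: fresh world v, uRv]
3. (c & a) | (~b & a), u   [[]-rule on 2 via vRu]
4. (c & a) | (~b & a), v   [[]-rule on 2 via vRv]
5. ~b & a, u   [|-rule on 3 (branches; this branch)]
6. ~b, u   [&-rule on 5]
7. a, u   [&-rule on 5]
8. ~b & a, v   [|-rule on 4 (branches; this branch)]
9. ~b, v   [&-rule on 8]
10. a, v   [&-rule on 8]
Accessibility: uRu, uRv, vRu, vRv
The negation has an open branch (countermodel exists).

Invalid (countermodel exists)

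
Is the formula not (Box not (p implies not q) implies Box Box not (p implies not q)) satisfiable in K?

Yes, satisfiable

1. not (Box not (p implies not q) implies Box Box not (p implies not q)), w0
2. Box not (p implies not q), w0
3. not Box Box not (p implies not q), w0
4. not Box not (p implies not q), w1
5. not (p implies not q), w1
6. p, w1
7. q, w1
8. p implies not q, w2
9. not q, w2
Accessibility: w0Rw1, w1Rw2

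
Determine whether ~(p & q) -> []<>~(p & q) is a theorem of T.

Tableau for the negation ~(~(p & q) -> []<>~(p & q)):
1. ~(~(p & q) -> []<>~(p & q)), u
2. ~(p & q), u
3. ~[]<>~(p & q), u
4. ~q, u
5. ~<>~(p & q), v
6. p & q, v
7. p, v
8. q, v
Accessibility: uRu, uRv, vRv
The negation has an open branch (countermodel exists).

Not valid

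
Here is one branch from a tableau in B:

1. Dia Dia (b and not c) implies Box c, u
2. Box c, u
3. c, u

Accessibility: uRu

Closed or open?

No, open

No world carries both an atom and its negation.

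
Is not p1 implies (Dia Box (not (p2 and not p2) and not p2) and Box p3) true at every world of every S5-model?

Tableau for the negation not (not p1 implies (Dia Box (not (p2 and not p2) and not p2) and Box p3)):
1. not (not p1 implies (Dia Box (not (p2 and not p2) and not p2) and Box p3)), 0
2. not p1, 0
3. not (Dia Box (not (p2 and not p2) and not p2) and Box p3), 0
4. not Box p3, 0
5. not p3, 1
Accessibility: 0R0, 0R1, 1R0, 1R1
The negation has an open branch (countermodel exists).

Not valid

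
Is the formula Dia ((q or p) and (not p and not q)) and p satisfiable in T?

1. Dia ((q or p) and (not p and not q)) and p, w0
2. Dia ((q or p) and (not p and not q)), w0   [and-rule on 1]
3. p, w0   [and-rule on 1]
4. (q or p) and (not p and not q), w1   [Dia-rule on 2: fresh world w1, w0Rw1]
5. q or p, w1   [and-rule on 4]
6. not p and not q, w1   [and-rule on 4]
7. not p, w1   [and-rule on 6]
8. not q, w1   [and-rule on 6]
9. p, w1   [or-rule on 5 (branches; this branch)]
Accessibility: w0Rw0, w0Rw1, w1Rw1
Branch closes: p and not p both at w1.
Every branch closes; the branch above is one of them.

Unsatisfiable (every branch closes)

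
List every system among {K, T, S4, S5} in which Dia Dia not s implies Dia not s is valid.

S4-tableau for the negation not (Dia Dia not s implies Dia not s):
1. not (Dia Dia not s implies Dia not s), u
2. Dia Dia not s, u
3. not Dia not s, u
4. s, u
5. Dia not s, v
6. s, v
7. not s, w
8. s, w
Accessibility: uRu, uRv, uRw, vRv, vRw, wRw
Branch closes: s and not s both at w.
Every branch closes (one shown): valid in S4, hence also in S5 (every theorem of S4 is a theorem of S5).
T-tableau for the negation not (Dia Dia not s implies Dia not s):
1. not (Dia Dia not s implies Dia not s), u
2. Dia Dia not s, u
3. not Dia not s, u
4. s, u
5. Dia not s, v
6. s, v
7. not s, w
Accessibility: uRu, uRv, vRv, vRw, wRw
Complete open branch: countermodel on a T-frame, so not valid in T, nor in K (the same frame is also a K-frame).

S4, S5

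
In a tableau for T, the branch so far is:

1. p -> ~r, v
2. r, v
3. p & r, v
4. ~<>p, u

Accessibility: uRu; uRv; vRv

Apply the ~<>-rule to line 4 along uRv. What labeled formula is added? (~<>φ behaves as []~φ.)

~p, v

~<>φ behaves as []~φ: propagate the negated body to each accessible world.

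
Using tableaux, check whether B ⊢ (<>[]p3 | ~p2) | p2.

Valid in B

Tableau for the negation ~((<>[]p3 | ~p2) | p2):
1. ~((<>[]p3 | ~p2) | p2), w0
2. ~(<>[]p3 | ~p2), w0
3. ~p2, w0
4. ~<>[]p3, w0
5. p2, w0
Accessibility: w0Rw0
Branch closes: p2 and ~p2 both at w0.
Every branch of the negation's tableau closes; the branch above is one of them.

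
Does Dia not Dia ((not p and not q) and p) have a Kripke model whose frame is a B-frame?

Yes, satisfiable

1. Dia not Dia ((not p and not q) and p), 0
2. not Dia ((not p and not q) and p), 1   [Dia-rule on 1: fresh world 1, 0R1]
3. not ((not p and not q) and p), 0   [neg-Dia-rule on 2 via 1R0]
4. not ((not p and not q) and p), 1   [neg-Dia-rule on 2 via 1R1]
5. not p, 0   [neg-and-rule on 3 (branches; this branch)]
6. not p, 1   [neg-and-rule on 4 (branches; this branch)]
Accessibility: 0R0, 0R1, 1R0, 1R1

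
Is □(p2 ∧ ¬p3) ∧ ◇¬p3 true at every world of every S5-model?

Invalid (countermodel exists)

Tableau for the negation ¬(□(p2 ∧ ¬p3) ∧ ◇¬p3):
1. ¬(□(p2 ∧ ¬p3) ∧ ◇¬p3), w0
2. ¬◇¬p3, w0
3. p3, w0
Accessibility: w0Rw0
The negation has an open branch (countermodel exists).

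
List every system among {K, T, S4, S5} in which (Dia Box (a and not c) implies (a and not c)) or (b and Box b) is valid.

S5-tableau for the negation not ((Dia Box (a and not c) implies (a and not c)) or (b and Box b)):
1. not ((Dia Box (a and not c) implies (a and not c)) or (b and Box b)), u
2. not (Dia Box (a and not c) implies (a and not c)), u   [neg-or-rule on 1]
3. not (b and Box b), u   [neg-or-rule on 1]
4. Dia Box (a and not c), u   [neg-implies-rule on 2]
5. not (a and not c), u   [neg-implies-rule on 2]
6. not Box b, u   [neg-and-rule on 3 (branches; this branch)]
7. c, u   [neg-and-rule on 5 (branches; this branch)]
8. Box (a and not c), v   [Dia-rule on 4: fresh world v, uRv]
9. a and not c, u   [Box-rule on 8 via vRu]
10. a, u   [and-rule on 9]
11. not c, u   [and-rule on 9]
Accessibility: uRu, uRv, vRu, vRv
Branch closes: c and not c both at u.
Every branch closes (one shown): valid in S5.
S4-tableau for the negation not ((Dia Box (a and not c) implies (a and not c)) or (b and Box b)):
1. not ((Dia Box (a and not c) implies (a and not c)) or (b and Box b)), u
2. not (Dia Box (a and not c) implies (a and not c)), u   [neg-or-rule on 1]
3. not (b and Box b), u   [neg-or-rule on 1]
4. Dia Box (a and not c), u   [neg-implies-rule on 2]
5. not (a and not c), u   [neg-implies-rule on 2]
6. not Box b, u   [neg-and-rule on 3 (branches; this branch)]
7. c, u   [neg-and-rule on 5 (branches; this branch)]
8. Box (a and not c), v   [Dia-rule on 4: fresh world v, uRv]
9. a and not c, v   [Box-rule on 8 via vRv]
10. a, v   [and-rule on 9]
11. not c, v   [and-rule on 9]
12. not b, w   [neg-Box-rule on 6: fresh world w, uRw]
Accessibility: uRu, uRv, uRw, vRv, wRw
Complete open branch: countermodel on an S4-frame, so not valid in S4, nor in K, T (the same frame is also a K-frame and a T-frame).

S5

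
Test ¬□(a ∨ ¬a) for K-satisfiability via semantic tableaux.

1. ¬□(a ∨ ¬a), w0
2. ¬(a ∨ ¬a), w1
3. ¬a, w1
4. a, w1
Accessibility: w0Rw1
Branch closes: a and ¬a both at w1.
(One branch shown.) All branches close.

No, unsatisfiable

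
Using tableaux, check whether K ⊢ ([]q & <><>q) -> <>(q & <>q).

Yes, valid

Tableau for the negation ~(([]q & <><>q) -> <>(q & <>q)):
1. ~(([]q & <><>q) -> <>(q & <>q)), u
2. []q & <><>q, u
3. ~<>(q & <>q), u
4. []q, u
5. <><>q, u
6. <>q, v
7. ~(q & <>q), v
8. q, v
9. ~<>q, v
10. q, w
11. ~q, w
Accessibility: uRv, vRw
Branch closes: q and ~q both at w.
Every branch of the negation's tableau closes; the branch above is one of them.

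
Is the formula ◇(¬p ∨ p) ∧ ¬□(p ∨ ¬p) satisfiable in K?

No, unsatisfiable

1. ◇(¬p ∨ p) ∧ ¬□(p ∨ ¬p), 0
2. ◇(¬p ∨ p), 0
3. ¬□(p ∨ ¬p), 0
4. ¬p ∨ p, 1
5. p, 1
6. ¬(p ∨ ¬p), 2
7. ¬p, 2
8. p, 2
Accessibility: 0R1, 0R2
Branch closes: p and ¬p both at 2.
(One branch shown.) All branches close.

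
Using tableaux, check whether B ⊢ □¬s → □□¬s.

No, not valid

Tableau for the negation ¬(□¬s → □□¬s):
1. ¬(□¬s → □□¬s), u
2. □¬s, u
3. ¬□□¬s, u
4. ¬s, u
5. ¬□¬s, v
6. ¬s, v
7. s, w
Accessibility: uRu, uRv, vRu, vRv, vRw, wRv, wRw
The negation has an open branch (countermodel exists).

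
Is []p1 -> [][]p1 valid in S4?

Valid

Tableau for the negation ~([]p1 -> [][]p1):
1. ~([]p1 -> [][]p1), 0
2. []p1, 0
3. ~[][]p1, 0
4. p1, 0
5. ~[]p1, 1
6. p1, 1
7. ~p1, 2
8. p1, 2
Accessibility: 0R0, 0R1, 0R2, 1R1, 1R2, 2R2
Branch closes: p1 and ~p1 both at 2.
All branches of the negation close; one closing branch shown above.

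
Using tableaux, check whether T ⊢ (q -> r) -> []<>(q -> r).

Tableau for the negation ~((q -> r) -> []<>(q -> r)):
1. ~((q -> r) -> []<>(q -> r)), u
2. q -> r, u   [~->-rule on 1]
3. ~[]<>(q -> r), u   [~->-rule on 1]
4. r, u   [->-rule on 2 (branches; this branch)]
5. ~<>(q -> r), v   [~[]-rule on 3: fresh world v, uRv]
6. ~(q -> r), v   [~<>-rule on 5 via vRv]
7. q, v   [~->-rule on 6]
8. ~r, v   [~->-rule on 6]
Accessibility: uRu, uRv, vRv
The negation has an open branch (countermodel exists).

Not valid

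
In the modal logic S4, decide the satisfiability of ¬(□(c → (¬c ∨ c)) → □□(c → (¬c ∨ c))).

1. ¬(□(c → (¬c ∨ c)) → □□(c → (¬c ∨ c))), 0
2. □(c → (¬c ∨ c)), 0   [¬→-rule on 1]
3. ¬□□(c → (¬c ∨ c)), 0   [¬→-rule on 1]
4. c → (¬c ∨ c), 0   [□-rule on 2 via 0R0]
5. ¬c ∨ c, 0   [→-rule on 4 (branches; this branch)]
6. c, 0   [∨-rule on 5 (branches; this branch)]
7. ¬□(c → (¬c ∨ c)), 1   [¬□-rule on 3: fresh world 1, 0R1]
8. c → (¬c ∨ c), 1   [□-rule on 2 via 0R1]
9. ¬c ∨ c, 1   [→-rule on 8 (branches; this branch)]
10. c, 1   [∨-rule on 9 (branches; this branch)]
11. ¬(c → (¬c ∨ c)), 2   [¬□-rule on 7: fresh world 2, 1R2]
12. c, 2   [¬→-rule on 11]
13. ¬(¬c ∨ c), 2   [¬→-rule on 11]
14. ¬c, 2   [¬∨-rule on 13]
Accessibility: 0R0, 0R1, 0R2, 1R1, 1R2, 2R2
Branch closes: c and ¬c both at 2.
Every branch closes; the branch above is one of them.

Unsatisfiable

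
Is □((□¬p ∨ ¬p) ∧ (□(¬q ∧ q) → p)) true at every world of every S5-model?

Invalid (countermodel exists)

Tableau for the negation ¬□((□¬p ∨ ¬p) ∧ (□(¬q ∧ q) → p)):
1. ¬□((□¬p ∨ ¬p) ∧ (□(¬q ∧ q) → p)), u
2. ¬((□¬p ∨ ¬p) ∧ (□(¬q ∧ q) → p)), v
3. ¬(□¬p ∨ ¬p), v
4. ¬□¬p, v
5. p, v
6. p, w
Accessibility: uRu, uRv, uRw, vRu, vRv, vRw, wRu, wRv, wRw
The negation has an open branch (countermodel exists).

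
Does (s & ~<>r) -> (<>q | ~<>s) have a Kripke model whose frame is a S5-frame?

Satisfiable

1. (s & ~<>r) -> (<>q | ~<>s), w0
2. <>q | ~<>s, w0
3. ~<>s, w0
4. ~s, w0
Accessibility: w0Rw0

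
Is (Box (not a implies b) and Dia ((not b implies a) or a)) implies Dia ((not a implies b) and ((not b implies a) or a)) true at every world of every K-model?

Valid in K

Tableau for the negation not ((Box (not a implies b) and Dia ((not b implies a) or a)) implies Dia ((not a implies b) and ((not b implies a) or a))):
1. not ((Box (not a implies b) and Dia ((not b implies a) or a)) implies Dia ((not a implies b) and ((not b implies a) or a))), 0
2. Box (not a implies b) and Dia ((not b implies a) or a), 0   [neg-implies-rule on 1]
3. not Dia ((not a implies b) and ((not b implies a) or a)), 0   [neg-implies-rule on 1]
4. Box (not a implies b), 0   [and-rule on 2]
5. Dia ((not b implies a) or a), 0   [and-rule on 2]
6. (not b implies a) or a, 1   [Dia-rule on 5: fresh world 1, 0R1]
7. not ((not a implies b) and ((not b implies a) or a)), 1   [neg-Dia-rule on 3 via 0R1]
8. not a implies b, 1   [Box-rule on 4 via 0R1]
9. not b implies a, 1   [or-rule on 6 (branches; this branch)]
10. not ((not b implies a) or a), 1   [neg-and-rule on 7 (branches; this branch)]
11. not (not b implies a), 1   [neg-or-rule on 10]
12. not a, 1   [neg-or-rule on 10]
13. not b, 1   [neg-implies-rule on 11]
14. b, 1   [implies-rule on 8 (branches; this branch)]
Accessibility: 0R1
Branch closes: b and not b both at 1.
All branches of the negation close; one closing branch shown above.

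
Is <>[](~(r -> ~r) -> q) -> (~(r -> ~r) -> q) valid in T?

Invalid (countermodel exists)

Tableau for the negation ~(<>[](~(r -> ~r) -> q) -> (~(r -> ~r) -> q)):
1. ~(<>[](~(r -> ~r) -> q) -> (~(r -> ~r) -> q)), 0
2. <>[](~(r -> ~r) -> q), 0
3. ~(~(r -> ~r) -> q), 0
4. ~(r -> ~r), 0
5. ~q, 0
6. r, 0
7. [](~(r -> ~r) -> q), 1
8. ~(r -> ~r) -> q, 1
9. q, 1
Accessibility: 0R0, 0R1, 1R1
The negation has an open branch (countermodel exists).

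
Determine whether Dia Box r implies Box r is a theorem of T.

Tableau for the negation not (Dia Box r implies Box r):
1. not (Dia Box r implies Box r), u
2. Dia Box r, u
3. not Box r, u
4. Box r, v
5. r, v
6. not r, w
Accessibility: uRu, uRv, uRw, vRv, wRw
The negation has an open branch (countermodel exists).

Invalid (countermodel exists)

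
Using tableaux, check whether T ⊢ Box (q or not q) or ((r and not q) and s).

Valid in T

Tableau for the negation not (Box (q or not q) or ((r and not q) and s)):
1. not (Box (q or not q) or ((r and not q) and s)), u
2. not Box (q or not q), u   [neg-or-rule on 1]
3. not ((r and not q) and s), u   [neg-or-rule on 1]
4. not (r and not q), u   [neg-and-rule on 3 (branches; this branch)]
5. q, u   [neg-and-rule on 4 (branches; this branch)]
6. not (q or not q), v   [neg-Box-rule on 2: fresh world v, uRv]
7. not q, v   [neg-or-rule on 6]
8. q, v   [neg-or-rule on 6]
Accessibility: uRu, uRv, vRv
Branch closes: q and not q both at v.
All branches of the negation close; one closing branch shown above.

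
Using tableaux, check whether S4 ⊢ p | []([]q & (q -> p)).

Tableau for the negation ~(p | []([]q & (q -> p))):
1. ~(p | []([]q & (q -> p))), u
2. ~p, u
3. ~[]([]q & (q -> p)), u
4. ~([]q & (q -> p)), v
5. ~(q -> p), v
6. q, v
7. ~p, v
Accessibility: uRu, uRv, vRv
The negation has an open branch (countermodel exists).

Not valid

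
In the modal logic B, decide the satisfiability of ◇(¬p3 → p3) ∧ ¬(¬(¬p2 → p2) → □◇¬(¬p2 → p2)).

1. ◇(¬p3 → p3) ∧ ¬(¬(¬p2 → p2) → □◇¬(¬p2 → p2)), w0
2. ◇(¬p3 → p3), w0
3. ¬(¬(¬p2 → p2) → □◇¬(¬p2 → p2)), w0
4. ¬(¬p2 → p2), w0
5. ¬□◇¬(¬p2 → p2), w0
6. ¬p2, w0
7. ¬p3 → p3, w1
8. p3, w1
9. ¬◇¬(¬p2 → p2), w2
10. ¬p2 → p2, w0
11. ¬p2 → p2, w2
12. p2, w0
Accessibility: w0Rw0, w0Rw1, w0Rw2, w1Rw0, w1Rw1, w2Rw0, w2Rw2
Branch closes: p2 and ¬p2 both at w0.
(One branch shown.) All branches close.

No, unsatisfiable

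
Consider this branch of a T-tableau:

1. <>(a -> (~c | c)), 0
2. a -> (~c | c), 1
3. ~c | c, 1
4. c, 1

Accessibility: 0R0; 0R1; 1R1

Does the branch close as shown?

Open

There is no literal clash: for every atom and world, at most one sign appears.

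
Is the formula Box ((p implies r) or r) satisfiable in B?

Satisfiable

1. Box ((p implies r) or r), u
2. (p implies r) or r, u
3. r, u
Accessibility: uRu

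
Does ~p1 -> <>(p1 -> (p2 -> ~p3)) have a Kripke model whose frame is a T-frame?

1. ~p1 -> <>(p1 -> (p2 -> ~p3)), u
2. <>(p1 -> (p2 -> ~p3)), u
3. p1 -> (p2 -> ~p3), v
4. p2 -> ~p3, v
5. ~p3, v
Accessibility: uRu, uRv, vRv

Satisfiable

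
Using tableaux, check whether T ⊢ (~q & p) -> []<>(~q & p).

Tableau for the negation ~((~q & p) -> []<>(~q & p)):
1. ~((~q & p) -> []<>(~q & p)), u
2. ~q & p, u   [~->-rule on 1]
3. ~[]<>(~q & p), u   [~->-rule on 1]
4. ~q, u   [&-rule on 2]
5. p, u   [&-rule on 2]
6. ~<>(~q & p), v   [~[]-rule on 3: fresh world v, uRv]
7. ~(~q & p), v   [~<>-rule on 6 via vRv]
8. ~p, v   [~&-rule on 7 (branches; this branch)]
Accessibility: uRu, uRv, vRv
The negation has an open branch (countermodel exists).

Invalid (countermodel exists)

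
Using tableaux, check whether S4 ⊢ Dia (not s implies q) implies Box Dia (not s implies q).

Tableau for the negation not (Dia (not s implies q) implies Box Dia (not s implies q)):
1. not (Dia (not s implies q) implies Box Dia (not s implies q)), u
2. Dia (not s implies q), u   [neg-implies-rule on 1]
3. not Box Dia (not s implies q), u   [neg-implies-rule on 1]
4. not s implies q, v   [Dia-rule on 2: fresh world v, uRv]
5. q, v   [implies-rule on 4 (branches; this branch)]
6. not Dia (not s implies q), w   [neg-Box-rule on 3: fresh world w, uRw]
7. not (not s implies q), w   [neg-Dia-rule on 6 via wRw]
8. not s, w   [neg-implies-rule on 7]
9. not q, w   [neg-implies-rule on 7]
Accessibility: uRu, uRv, uRw, vRv, wRw
The negation has an open branch (countermodel exists).

No, not valid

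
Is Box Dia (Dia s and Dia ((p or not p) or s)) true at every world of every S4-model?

Tableau for the negation not Box Dia (Dia s and Dia ((p or not p) or s)):
1. not Box Dia (Dia s and Dia ((p or not p) or s)), 0
2. not Dia (Dia s and Dia ((p or not p) or s)), 1
3. not (Dia s and Dia ((p or not p) or s)), 1
4. not Dia s, 1
5. not s, 1
Accessibility: 0R0, 0R1, 1R1
The negation has an open branch (countermodel exists).

No, not valid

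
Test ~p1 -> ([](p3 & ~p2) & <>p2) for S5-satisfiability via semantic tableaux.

Yes, satisfiable

1. ~p1 -> ([](p3 & ~p2) & <>p2), w0
2. p1, w0
Accessibility: w0Rw0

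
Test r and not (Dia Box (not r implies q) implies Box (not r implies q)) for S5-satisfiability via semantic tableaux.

Unsatisfiable (every branch closes)

1. r and not (Dia Box (not r implies q) implies Box (not r implies q)), u
2. r, u   [and-rule on 1]
3. not (Dia Box (not r implies q) implies Box (not r implies q)), u   [and-rule on 1]
4. Dia Box (not r implies q), u   [neg-implies-rule on 3]
5. not Box (not r implies q), u   [neg-implies-rule on 3]
6. Box (not r implies q), v   [Dia-rule on 4: fresh world v, uRv]
7. not r implies q, u   [Box-rule on 6 via vRu]
8. not r implies q, v   [Box-rule on 6 via vRv]
9. q, u   [implies-rule on 7 (branches; this branch)]
10. q, v   [implies-rule on 8 (branches; this branch)]
11. not (not r implies q), w   [neg-Box-rule on 5: fresh world w, uRw]
12. not r, w   [neg-implies-rule on 11]
13. not q, w   [neg-implies-rule on 11]
14. not r implies q, w   [Box-rule on 6 via vRw]
15. q, w   [implies-rule on 14 (branches; this branch)]
Accessibility: uRu, uRv, uRw, vRu, vRv, vRw, wRu, wRv, wRw
Branch closes: q and not q both at w.
Every branch closes; the branch above is one of them.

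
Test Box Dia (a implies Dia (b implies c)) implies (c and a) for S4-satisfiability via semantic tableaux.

Yes, satisfiable

1. Box Dia (a implies Dia (b implies c)) implies (c and a), w0
2. c and a, w0   [implies-rule on 1 (branches; this branch)]
3. c, w0   [and-rule on 2]
4. a, w0   [and-rule on 2]
Accessibility: w0Rw0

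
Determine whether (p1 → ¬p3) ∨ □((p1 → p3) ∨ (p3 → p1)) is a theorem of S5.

Tableau for the negation ¬((p1 → ¬p3) ∨ □((p1 → p3) ∨ (p3 → p1))):
1. ¬((p1 → ¬p3) ∨ □((p1 → p3) ∨ (p3 → p1))), u
2. ¬(p1 → ¬p3), u
3. ¬□((p1 → p3) ∨ (p3 → p1)), u
4. p1, u
5. p3, u
6. ¬((p1 → p3) ∨ (p3 → p1)), v
7. ¬(p1 → p3), v
8. ¬(p3 → p1), v
9. p1, v
10. ¬p3, v
11. p3, v
12. ¬p1, v
Accessibility: uRu, uRv, vRu, vRv
Branch closes: p3 and ¬p3 both at v.
All branches of the negation close; one closing branch shown above.

Valid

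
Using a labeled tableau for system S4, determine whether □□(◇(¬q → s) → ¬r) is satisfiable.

1. □□(◇(¬q → s) → ¬r), w0
2. □(◇(¬q → s) → ¬r), w0   [□-rule on 1 via w0Rw0]
3. ◇(¬q → s) → ¬r, w0   [□-rule on 2 via w0Rw0]
4. ¬r, w0   [→-rule on 3 (branches; this branch)]
Accessibility: w0Rw0

Satisfiable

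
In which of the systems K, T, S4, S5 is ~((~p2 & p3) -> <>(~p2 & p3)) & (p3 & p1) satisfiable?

K-tableau for the formula:
1. ~((~p2 & p3) -> <>(~p2 & p3)) & (p3 & p1), 0
2. ~((~p2 & p3) -> <>(~p2 & p3)), 0   [&-rule on 1]
3. p3 & p1, 0   [&-rule on 1]
4. ~p2 & p3, 0   [~->-rule on 2]
5. ~<>(~p2 & p3), 0   [~->-rule on 2]
6. p3, 0   [&-rule on 3]
7. p1, 0   [&-rule on 3]
8. ~p2, 0   [&-rule on 4]
Complete open branch: satisfiable in K.
T-tableau for the formula:
1. ~((~p2 & p3) -> <>(~p2 & p3)) & (p3 & p1), 0
2. ~((~p2 & p3) -> <>(~p2 & p3)), 0   [&-rule on 1]
3. p3 & p1, 0   [&-rule on 1]
4. ~p2 & p3, 0   [~->-rule on 2]
5. ~<>(~p2 & p3), 0   [~->-rule on 2]
6. p3, 0   [&-rule on 3]
7. p1, 0   [&-rule on 3]
8. ~p2, 0   [&-rule on 4]
9. ~(~p2 & p3), 0   [~<>-rule on 5 via 0R0]
10. ~p3, 0   [~&-rule on 9 (branches; this branch)]
Accessibility: 0R0
Branch closes: p3 and ~p3 both at 0.
Every branch closes (one shown): unsatisfiable in T, hence also in S4, S5 (every S4/S5-frame is a T-frame).

K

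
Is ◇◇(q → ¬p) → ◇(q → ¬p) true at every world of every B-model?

No, not valid

Tableau for the negation ¬(◇◇(q → ¬p) → ◇(q → ¬p)):
1. ¬(◇◇(q → ¬p) → ◇(q → ¬p)), 0
2. ◇◇(q → ¬p), 0
3. ¬◇(q → ¬p), 0
4. ¬(q → ¬p), 0
5. q, 0
6. p, 0
7. ◇(q → ¬p), 1
8. ¬(q → ¬p), 1
9. q, 1
10. p, 1
11. q → ¬p, 2
12. ¬p, 2
Accessibility: 0R0, 0R1, 1R0, 1R1, 1R2, 2R1, 2R2
The negation has an open branch (countermodel exists).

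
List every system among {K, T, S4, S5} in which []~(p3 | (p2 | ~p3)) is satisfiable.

K

T-tableau for the formula:
1. []~(p3 | (p2 | ~p3)), u
2. ~(p3 | (p2 | ~p3)), u
3. ~p3, u
4. ~(p2 | ~p3), u
5. ~p2, u
6. p3, u
Accessibility: uRu
Branch closes: p3 and ~p3 both at u.
Every branch closes (one shown): unsatisfiable in T, hence also in S4, S5 (every S4/S5-frame is a T-frame).
K-tableau for the formula:
1. []~(p3 | (p2 | ~p3)), u
Complete open branch: satisfiable in K.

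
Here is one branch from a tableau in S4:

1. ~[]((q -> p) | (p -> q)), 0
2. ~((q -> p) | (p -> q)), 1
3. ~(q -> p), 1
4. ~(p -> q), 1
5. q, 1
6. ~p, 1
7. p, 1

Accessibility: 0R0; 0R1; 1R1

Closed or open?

Both p and ~p appear at 1.

Yes, closed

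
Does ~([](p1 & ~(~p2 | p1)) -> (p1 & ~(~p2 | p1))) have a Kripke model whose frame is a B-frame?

Unsatisfiable (every branch closes)

1. ~([](p1 & ~(~p2 | p1)) -> (p1 & ~(~p2 | p1))), 0
2. [](p1 & ~(~p2 | p1)), 0   [~->-rule on 1]
3. ~(p1 & ~(~p2 | p1)), 0   [~->-rule on 1]
4. p1 & ~(~p2 | p1), 0   [[]-rule on 2 via 0R0]
5. p1, 0   [&-rule on 4]
6. ~(~p2 | p1), 0   [&-rule on 4]
7. p2, 0   [~|-rule on 6]
8. ~p1, 0   [~|-rule on 6]
Accessibility: 0R0
Branch closes: p1 and ~p1 both at 0.
Every branch closes; the branch above is one of them.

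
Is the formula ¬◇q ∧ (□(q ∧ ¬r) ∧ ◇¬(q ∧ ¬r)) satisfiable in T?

Unsatisfiable

1. ¬◇q ∧ (□(q ∧ ¬r) ∧ ◇¬(q ∧ ¬r)), u
2. ¬◇q, u
3. □(q ∧ ¬r) ∧ ◇¬(q ∧ ¬r), u
4. □(q ∧ ¬r), u
5. ◇¬(q ∧ ¬r), u
6. ¬q, u
7. q ∧ ¬r, u
8. q, u
9. ¬r, u
Accessibility: uRu
Branch closes: q and ¬q both at u.
Every branch closes; the branch above is one of them.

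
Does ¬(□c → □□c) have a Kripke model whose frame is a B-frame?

Satisfiable

1. ¬(□c → □□c), u
2. □c, u   [¬→-rule on 1]
3. ¬□□c, u   [¬→-rule on 1]
4. c, u   [□-rule on 2 via uRu]
5. ¬□c, v   [¬□-rule on 3: fresh world v, uRv]
6. c, v   [□-rule on 2 via uRv]
7. ¬c, w   [¬□-rule on 5: fresh world w, vRw]
Accessibility: uRu, uRv, vRu, vRv, vRw, wRv, wRw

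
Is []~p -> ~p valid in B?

Yes, valid

Tableau for the negation ~([]~p -> ~p):
1. ~([]~p -> ~p), u
2. []~p, u
3. p, u
4. ~p, u
Accessibility: uRu
Branch closes: p and ~p both at u.
Every branch of the negation's tableau closes; the branch above is one of them.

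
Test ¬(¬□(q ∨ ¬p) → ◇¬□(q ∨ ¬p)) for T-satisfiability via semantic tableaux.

Unsatisfiable (every branch closes)

1. ¬(¬□(q ∨ ¬p) → ◇¬□(q ∨ ¬p)), 0
2. ¬□(q ∨ ¬p), 0   [¬→-rule on 1]
3. ¬◇¬□(q ∨ ¬p), 0   [¬→-rule on 1]
4. □(q ∨ ¬p), 0   [¬◇-rule on 3 via 0R0]
5. q ∨ ¬p, 0   [□-rule on 4 via 0R0]
6. ¬p, 0   [∨-rule on 5 (branches; this branch)]
7. ¬(q ∨ ¬p), 1   [¬□-rule on 2: fresh world 1, 0R1]
8. ¬q, 1   [¬∨-rule on 7]
9. p, 1   [¬∨-rule on 7]
10. □(q ∨ ¬p), 1   [¬◇-rule on 3 via 0R1]
11. q ∨ ¬p, 1   [□-rule on 4 via 0R1]
12. ¬p, 1   [∨-rule on 11 (branches; this branch)]
Accessibility: 0R0, 0R1, 1R1
Branch closes: p and ¬p both at 1.
(One branch shown.) All branches close.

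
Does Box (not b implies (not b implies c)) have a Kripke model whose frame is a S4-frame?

1. Box (not b implies (not b implies c)), u
2. not b implies (not b implies c), u   [Box-rule on 1 via uRu]
3. not b implies c, u   [implies-rule on 2 (branches; this branch)]
4. c, u   [implies-rule on 3 (branches; this branch)]
Accessibility: uRu

Yes, satisfiable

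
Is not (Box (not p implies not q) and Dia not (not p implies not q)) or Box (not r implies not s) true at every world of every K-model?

Yes, valid

Tableau for the negation not (not (Box (not p implies not q) and Dia not (not p implies not q)) or Box (not r implies not s)):
1. not (not (Box (not p implies not q) and Dia not (not p implies not q)) or Box (not r implies not s)), w0
2. Box (not p implies not q) and Dia not (not p implies not q), w0
3. not Box (not r implies not s), w0
4. Box (not p implies not q), w0
5. Dia not (not p implies not q), w0
6. not (not r implies not s), w1
7. not r, w1
8. s, w1
9. not p implies not q, w1
10. not q, w1
11. not (not p implies not q), w2
12. not p, w2
13. q, w2
14. not p implies not q, w2
15. not q, w2
Accessibility: w0Rw1, w0Rw2
Branch closes: q and not q both at w2.
Every branch of the negation's tableau closes; the branch above is one of them.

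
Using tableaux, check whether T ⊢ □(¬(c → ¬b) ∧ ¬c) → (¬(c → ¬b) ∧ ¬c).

Tableau for the negation ¬(□(¬(c → ¬b) ∧ ¬c) → (¬(c → ¬b) ∧ ¬c)):
1. ¬(□(¬(c → ¬b) ∧ ¬c) → (¬(c → ¬b) ∧ ¬c)), 0
2. □(¬(c → ¬b) ∧ ¬c), 0
3. ¬(¬(c → ¬b) ∧ ¬c), 0
4. ¬(c → ¬b) ∧ ¬c, 0
5. ¬(c → ¬b), 0
6. ¬c, 0
7. c, 0
8. b, 0
Accessibility: 0R0
Branch closes: c and ¬c both at 0.
Every branch of the negation's tableau closes; the branch above is one of them.

Valid in T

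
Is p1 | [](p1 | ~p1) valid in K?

Valid

Tableau for the negation ~(p1 | [](p1 | ~p1)):
1. ~(p1 | [](p1 | ~p1)), u
2. ~p1, u
3. ~[](p1 | ~p1), u
4. ~(p1 | ~p1), v
5. ~p1, v
6. p1, v
Accessibility: uRv
Branch closes: p1 and ~p1 both at v.
All branches of the negation close; one closing branch shown above.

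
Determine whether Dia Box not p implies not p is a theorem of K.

Tableau for the negation not (Dia Box not p implies not p):
1. not (Dia Box not p implies not p), u
2. Dia Box not p, u
3. p, u
4. Box not p, v
Accessibility: uRv
The negation has an open branch (countermodel exists).

Not valid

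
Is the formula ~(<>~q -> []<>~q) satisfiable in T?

Yes, satisfiable

1. ~(<>~q -> []<>~q), u
2. <>~q, u
3. ~[]<>~q, u
4. ~q, v
5. ~<>~q, w
6. q, w
Accessibility: uRu, uRv, uRw, vRv, wRw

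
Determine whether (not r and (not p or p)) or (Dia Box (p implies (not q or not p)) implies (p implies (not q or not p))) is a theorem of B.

Valid in B

Tableau for the negation not ((not r and (not p or p)) or (Dia Box (p implies (not q or not p)) implies (p implies (not q or not p)))):
1. not ((not r and (not p or p)) or (Dia Box (p implies (not q or not p)) implies (p implies (not q or not p)))), w0
2. not (not r and (not p or p)), w0
3. not (Dia Box (p implies (not q or not p)) implies (p implies (not q or not p))), w0
4. Dia Box (p implies (not q or not p)), w0
5. not (p implies (not q or not p)), w0
6. p, w0
7. not (not q or not p), w0
8. q, w0
9. r, w0
10. Box (p implies (not q or not p)), w1
11. p implies (not q or not p), w0
12. p implies (not q or not p), w1
13. not q or not p, w0
14. not q or not p, w1
15. not p, w0
Accessibility: w0Rw0, w0Rw1, w1Rw0, w1Rw1
Branch closes: p and not p both at w0.
All branches of the negation close; one closing branch shown above.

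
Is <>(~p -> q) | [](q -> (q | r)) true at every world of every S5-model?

Valid in S5

Tableau for the negation ~(<>(~p -> q) | [](q -> (q | r))):
1. ~(<>(~p -> q) | [](q -> (q | r))), u
2. ~<>(~p -> q), u   [~|-rule on 1]
3. ~[](q -> (q | r)), u   [~|-rule on 1]
4. ~(~p -> q), u   [~<>-rule on 2 via uRu]
5. ~p, u   [~->-rule on 4]
6. ~q, u   [~->-rule on 4]
7. ~(q -> (q | r)), v   [~[]-rule on 3: fresh world v, uRv]
8. q, v   [~->-rule on 7]
9. ~(q | r), v   [~->-rule on 7]
10. ~q, v   [~|-rule on 9]
11. ~r, v   [~|-rule on 9]
Accessibility: uRu, uRv, vRu, vRv
Branch closes: q and ~q both at v.
All branches of the negation close; one closing branch shown above.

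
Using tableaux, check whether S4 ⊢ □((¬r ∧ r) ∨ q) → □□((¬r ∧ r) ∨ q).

Tableau for the negation ¬(□((¬r ∧ r) ∨ q) → □□((¬r ∧ r) ∨ q)):
1. ¬(□((¬r ∧ r) ∨ q) → □□((¬r ∧ r) ∨ q)), 0
2. □((¬r ∧ r) ∨ q), 0
3. ¬□□((¬r ∧ r) ∨ q), 0
4. (¬r ∧ r) ∨ q, 0
5. q, 0
6. ¬□((¬r ∧ r) ∨ q), 1
7. (¬r ∧ r) ∨ q, 1
8. q, 1
9. ¬((¬r ∧ r) ∨ q), 2
10. ¬(¬r ∧ r), 2
11. ¬q, 2
12. (¬r ∧ r) ∨ q, 2
13. ¬r, 2
14. ¬r ∧ r, 2
15. r, 2
Accessibility: 0R0, 0R1, 0R2, 1R1, 1R2, 2R2
Branch closes: r and ¬r both at 2.
All branches of the negation close; one closing branch shown above.

Yes, valid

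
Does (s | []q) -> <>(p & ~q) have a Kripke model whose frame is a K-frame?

1. (s | []q) -> <>(p & ~q), u
2. <>(p & ~q), u
3. p & ~q, v
4. p, v
5. ~q, v
Accessibility: uRv

Satisfiable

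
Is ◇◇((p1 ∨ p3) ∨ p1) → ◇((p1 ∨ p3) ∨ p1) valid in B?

Tableau for the negation ¬(◇◇((p1 ∨ p3) ∨ p1) → ◇((p1 ∨ p3) ∨ p1)):
1. ¬(◇◇((p1 ∨ p3) ∨ p1) → ◇((p1 ∨ p3) ∨ p1)), u
2. ◇◇((p1 ∨ p3) ∨ p1), u   [¬→-rule on 1]
3. ¬◇((p1 ∨ p3) ∨ p1), u   [¬→-rule on 1]
4. ¬((p1 ∨ p3) ∨ p1), u   [¬◇-rule on 3 via uRu]
5. ¬(p1 ∨ p3), u   [¬∨-rule on 4]
6. ¬p1, u   [¬∨-rule on 4]
7. ¬p3, u   [¬∨-rule on 5]
8. ◇((p1 ∨ p3) ∨ p1), v   [◇-rule on 2: fresh world v, uRv]
9. ¬((p1 ∨ p3) ∨ p1), v   [¬◇-rule on 3 via uRv]
10. ¬(p1 ∨ p3), v   [¬∨-rule on 9]
11. ¬p1, v   [¬∨-rule on 9]
12. ¬p3, v   [¬∨-rule on 10]
13. (p1 ∨ p3) ∨ p1, w   [◇-rule on 8: fresh world w, vRw]
14. p1, w   [∨-rule on 13 (branches; this branch)]
Accessibility: uRu, uRv, vRu, vRv, vRw, wRv, wRw
The negation has an open branch (countermodel exists).

Invalid (countermodel exists)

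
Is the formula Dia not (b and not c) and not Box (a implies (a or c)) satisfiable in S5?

1. Dia not (b and not c) and not Box (a implies (a or c)), u
2. Dia not (b and not c), u   [and-rule on 1]
3. not Box (a implies (a or c)), u   [and-rule on 1]
4. not (b and not c), v   [Dia-rule on 2: fresh world v, uRv]
5. c, v   [neg-and-rule on 4 (branches; this branch)]
6. not (a implies (a or c)), w   [neg-Box-rule on 3: fresh world w, uRw]
7. a, w   [neg-implies-rule on 6]
8. not (a or c), w   [neg-implies-rule on 6]
9. not a, w   [neg-or-rule on 8]
10. not c, w   [neg-or-rule on 8]
Accessibility: uRu, uRv, uRw, vRu, vRv, vRw, wRu, wRv, wRw
Branch closes: a and not a both at w.
(One branch shown.) All branches close.

Unsatisfiable (every branch closes)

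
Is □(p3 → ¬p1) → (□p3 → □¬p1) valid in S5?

Valid

Tableau for the negation ¬(□(p3 → ¬p1) → (□p3 → □¬p1)):
1. ¬(□(p3 → ¬p1) → (□p3 → □¬p1)), w0
2. □(p3 → ¬p1), w0
3. ¬(□p3 → □¬p1), w0
4. □p3, w0
5. ¬□¬p1, w0
6. p3 → ¬p1, w0
7. p3, w0
8. ¬p1, w0
9. p1, w1
10. p3 → ¬p1, w1
11. p3, w1
12. ¬p1, w1
Accessibility: w0Rw0, w0Rw1, w1Rw0, w1Rw1
Branch closes: p1 and ¬p1 both at w1.
Every branch of the negation's tableau closes; the branch above is one of them.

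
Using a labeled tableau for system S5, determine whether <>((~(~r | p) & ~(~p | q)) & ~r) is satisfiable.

1. <>((~(~r | p) & ~(~p | q)) & ~r), u
2. (~(~r | p) & ~(~p | q)) & ~r, v
3. ~(~r | p) & ~(~p | q), v
4. ~r, v
5. ~(~r | p), v
6. ~(~p | q), v
7. r, v
8. ~p, v
Accessibility: uRu, uRv, vRu, vRv
Branch closes: r and ~r both at v.
All branches of the tableau close; one closing branch shown above.

Unsatisfiable (every branch closes)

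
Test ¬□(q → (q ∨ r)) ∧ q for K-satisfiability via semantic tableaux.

1. ¬□(q → (q ∨ r)) ∧ q, w0
2. ¬□(q → (q ∨ r)), w0
3. q, w0
4. ¬(q → (q ∨ r)), w1
5. q, w1
6. ¬(q ∨ r), w1
7. ¬q, w1
8. ¬r, w1
Accessibility: w0Rw1
Branch closes: q and ¬q both at w1.
Every branch closes; the branch above is one of them.

Unsatisfiable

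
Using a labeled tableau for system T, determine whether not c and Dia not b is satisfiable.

1. not c and Dia not b, 0
2. not c, 0
3. Dia not b, 0
4. not b, 1
Accessibility: 0R0, 0R1, 1R1

Yes, satisfiable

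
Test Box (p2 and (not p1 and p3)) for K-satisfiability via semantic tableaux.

Yes, satisfiable

1. Box (p2 and (not p1 and p3)), u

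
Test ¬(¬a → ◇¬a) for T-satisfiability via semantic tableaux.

Unsatisfiable (every branch closes)

1. ¬(¬a → ◇¬a), u
2. ¬a, u
3. ¬◇¬a, u
4. a, u
Accessibility: uRu
Branch closes: a and ¬a both at u.
Every branch closes; the branch above is one of them.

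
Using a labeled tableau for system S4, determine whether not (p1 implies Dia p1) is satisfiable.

No, unsatisfiable

1. not (p1 implies Dia p1), 0
2. p1, 0   [neg-implies-rule on 1]
3. not Dia p1, 0   [neg-implies-rule on 1]
4. not p1, 0   [neg-Dia-rule on 3 via 0R0]
Accessibility: 0R0
Branch closes: p1 and not p1 both at 0.
(One branch shown.) All branches close.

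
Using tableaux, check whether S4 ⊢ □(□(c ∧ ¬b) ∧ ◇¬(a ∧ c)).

Tableau for the negation ¬□(□(c ∧ ¬b) ∧ ◇¬(a ∧ c)):
1. ¬□(□(c ∧ ¬b) ∧ ◇¬(a ∧ c)), 0
2. ¬(□(c ∧ ¬b) ∧ ◇¬(a ∧ c)), 1   [¬□-rule on 1: fresh world 1, 0R1]
3. ¬◇¬(a ∧ c), 1   [¬∧-rule on 2 (branches; this branch)]
4. a ∧ c, 1   [¬◇-rule on 3 via 1R1]
5. a, 1   [∧-rule on 4]
6. c, 1   [∧-rule on 4]
Accessibility: 0R0, 0R1, 1R1
The negation has an open branch (countermodel exists).

Not valid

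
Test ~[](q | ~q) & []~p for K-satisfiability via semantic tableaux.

1. ~[](q | ~q) & []~p, 0
2. ~[](q | ~q), 0
3. []~p, 0
4. ~(q | ~q), 1
5. ~q, 1
6. q, 1
Accessibility: 0R1
Branch closes: q and ~q both at 1.
(One branch shown.) All branches close.

No, unsatisfiable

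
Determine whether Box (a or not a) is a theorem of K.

Tableau for the negation not Box (a or not a):
1. not Box (a or not a), 0
2. not (a or not a), 1
3. not a, 1
4. a, 1
Accessibility: 0R1
Branch closes: a and not a both at 1.
All branches of the negation close; one closing branch shown above.

Valid in K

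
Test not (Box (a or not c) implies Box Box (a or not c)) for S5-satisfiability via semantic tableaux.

Unsatisfiable (every branch closes)

1. not (Box (a or not c) implies Box Box (a or not c)), w0
2. Box (a or not c), w0
3. not Box Box (a or not c), w0
4. a or not c, w0
5. not c, w0
6. not Box (a or not c), w1
7. a or not c, w1
8. not c, w1
9. not (a or not c), w2
10. not a, w2
11. c, w2
12. a or not c, w2
13. not c, w2
Accessibility: w0Rw0, w0Rw1, w0Rw2, w1Rw0, w1Rw1, w1Rw2, w2Rw0, w2Rw1, w2Rw2
Branch closes: c and not c both at w2.
All branches of the tableau close; one closing branch shown above.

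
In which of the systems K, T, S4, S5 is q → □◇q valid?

S5-tableau for the negation ¬(q → □◇q):
1. ¬(q → □◇q), w0
2. q, w0
3. ¬□◇q, w0
4. ¬◇q, w1
5. ¬q, w0
Accessibility: w0Rw0, w0Rw1, w1Rw0, w1Rw1
Branch closes: q and ¬q both at w0.
Every branch closes (one shown): valid in S5.
S4-tableau for the negation ¬(q → □◇q):
1. ¬(q → □◇q), w0
2. q, w0
3. ¬□◇q, w0
4. ¬◇q, w1
5. ¬q, w1
Accessibility: w0Rw0, w0Rw1, w1Rw1
Complete open branch: countermodel on an S4-frame, so not valid in S4, nor in K, T (the same frame is also a K-frame and a T-frame).

S5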